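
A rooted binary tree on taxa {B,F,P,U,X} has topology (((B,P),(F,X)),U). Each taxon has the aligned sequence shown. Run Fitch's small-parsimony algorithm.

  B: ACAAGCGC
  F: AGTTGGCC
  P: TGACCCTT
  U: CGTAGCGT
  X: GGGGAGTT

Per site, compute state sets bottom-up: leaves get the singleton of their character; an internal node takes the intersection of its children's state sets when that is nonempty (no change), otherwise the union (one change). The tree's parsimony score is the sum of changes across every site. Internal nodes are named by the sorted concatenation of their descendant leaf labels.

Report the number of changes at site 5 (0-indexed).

BP@0: {A} ∪ {T} = {A,T} (union, +1)
FX@0: {A} ∪ {G} = {A,G} (union, +1)
BFPX@0: {A,T} ∩ {A,G} = {A} (intersection, +0)
BFPUX@0: {A} ∪ {C} = {A,C} (union, +1)
BP@1: {C} ∪ {G} = {C,G} (union, +1)
FX@1: {G} ∩ {G} = {G} (intersection, +0)
BFPX@1: {C,G} ∩ {G} = {G} (intersection, +0)
BFPUX@1: {G} ∩ {G} = {G} (intersection, +0)
BP@2: {A} ∩ {A} = {A} (intersection, +0)
FX@2: {T} ∪ {G} = {G,T} (union, +1)
BFPX@2: {A} ∪ {G,T} = {A,G,T} (union, +1)
BFPUX@2: {A,G,T} ∩ {T} = {T} (intersection, +0)
BP@3: {A} ∪ {C} = {A,C} (union, +1)
FX@3: {T} ∪ {G} = {G,T} (union, +1)
BFPX@3: {A,C} ∪ {G,T} = {A,C,G,T} (union, +1)
BFPUX@3: {A,C,G,T} ∩ {A} = {A} (intersection, +0)
BP@4: {G} ∪ {C} = {C,G} (union, +1)
FX@4: {G} ∪ {A} = {A,G} (union, +1)
BFPX@4: {C,G} ∩ {A,G} = {G} (intersection, +0)
BFPUX@4: {G} ∩ {G} = {G} (intersection, +0)
BP@5: {C} ∩ {C} = {C} (intersection, +0)
FX@5: {G} ∩ {G} = {G} (intersection, +0)
BFPX@5: {C} ∪ {G} = {C,G} (union, +1)
BFPUX@5: {C,G} ∩ {C} = {C} (intersection, +0)
BP@6: {G} ∪ {T} = {G,T} (union, +1)
FX@6: {C} ∪ {T} = {C,T} (union, +1)
BFPX@6: {G,T} ∩ {C,T} = {T} (intersection, +0)
BFPUX@6: {T} ∪ {G} = {G,T} (union, +1)
BP@7: {C} ∪ {T} = {C,T} (union, +1)
FX@7: {C} ∪ {T} = {C,T} (union, +1)
BFPX@7: {C,T} ∩ {C,T} = {C,T} (intersection, +0)
BFPUX@7: {C,T} ∩ {T} = {T} (intersection, +0)
per-site changes: [3, 1, 2, 3, 2, 1, 3, 2]; total = 17

1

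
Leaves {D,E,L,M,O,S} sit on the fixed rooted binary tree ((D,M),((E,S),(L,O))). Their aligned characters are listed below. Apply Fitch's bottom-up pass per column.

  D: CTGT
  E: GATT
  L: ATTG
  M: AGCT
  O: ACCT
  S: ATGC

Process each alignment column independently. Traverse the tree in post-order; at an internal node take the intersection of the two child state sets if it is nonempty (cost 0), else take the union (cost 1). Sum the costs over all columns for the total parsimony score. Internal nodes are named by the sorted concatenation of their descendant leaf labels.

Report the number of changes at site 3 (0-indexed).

2

[col 0] DM: children D:{C}, M:{A} ∪→ {A,C}; cost 1
[col 0] ES: children E:{G}, S:{A} ∪→ {A,G}; cost 1
[col 0] LO: children L:{A}, O:{A} ∩→ {A}; cost 0
[col 0] ELOS: children ES:{A,G}, LO:{A} ∩→ {A}; cost 0
[col 0] DELMOS: children DM:{A,C}, ELOS:{A} ∩→ {A}; cost 0
[col 1] DM: children D:{T}, M:{G} ∪→ {G,T}; cost 1
[col 1] ES: children E:{A}, S:{T} ∪→ {A,T}; cost 1
[col 1] LO: children L:{T}, O:{C} ∪→ {C,T}; cost 1
[col 1] ELOS: children ES:{A,T}, LO:{C,T} ∩→ {T}; cost 0
[col 1] DELMOS: children DM:{G,T}, ELOS:{T} ∩→ {T}; cost 0
[col 2] DM: children D:{G}, M:{C} ∪→ {C,G}; cost 1
[col 2] ES: children E:{T}, S:{G} ∪→ {G,T}; cost 1
[col 2] LO: children L:{T}, O:{C} ∪→ {C,T}; cost 1
[col 2] ELOS: children ES:{G,T}, LO:{C,T} ∩→ {T}; cost 0
[col 2] DELMOS: children DM:{C,G}, ELOS:{T} ∪→ {C,G,T}; cost 1
[col 3] DM: children D:{T}, M:{T} ∩→ {T}; cost 0
[col 3] ES: children E:{T}, S:{C} ∪→ {C,T}; cost 1
[col 3] LO: children L:{G}, O:{T} ∪→ {G,T}; cost 1
[col 3] ELOS: children ES:{C,T}, LO:{G,T} ∩→ {T}; cost 0
[col 3] DELMOS: children DM:{T}, ELOS:{T} ∩→ {T}; cost 0
per-site changes: [2, 3, 4, 2]; total = 11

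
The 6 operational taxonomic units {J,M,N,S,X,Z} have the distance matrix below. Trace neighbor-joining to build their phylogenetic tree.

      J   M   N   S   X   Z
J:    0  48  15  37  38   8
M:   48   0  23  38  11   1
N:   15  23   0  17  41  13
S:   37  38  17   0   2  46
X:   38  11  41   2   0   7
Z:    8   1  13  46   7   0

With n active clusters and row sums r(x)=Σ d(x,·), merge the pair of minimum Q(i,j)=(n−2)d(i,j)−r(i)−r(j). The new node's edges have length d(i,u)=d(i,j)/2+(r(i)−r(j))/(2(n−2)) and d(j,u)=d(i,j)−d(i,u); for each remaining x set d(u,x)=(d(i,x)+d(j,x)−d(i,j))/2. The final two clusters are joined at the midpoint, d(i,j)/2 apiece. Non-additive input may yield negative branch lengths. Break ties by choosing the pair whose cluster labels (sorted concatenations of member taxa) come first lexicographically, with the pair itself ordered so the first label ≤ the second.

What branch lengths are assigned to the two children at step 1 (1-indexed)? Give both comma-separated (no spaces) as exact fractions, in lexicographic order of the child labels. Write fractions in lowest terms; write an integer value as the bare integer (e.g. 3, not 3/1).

49/8,-33/8

step 1: merge (S,X) at d=2, Q=-231; branch lengths S→49/8, X→-33/8; new cluster SX
  updated: d(J,SX)=73/2, d(M,SX)=47/2, d(N,SX)=28, d(SX,Z)=51/2
step 2: merge (J,N) at d=15, Q=-283/2; branch lengths J→49/4, N→11/4; new cluster JN
  updated: d(JN,M)=28, d(JN,SX)=99/4, d(JN,Z)=3
step 3: merge (JN,SX) at d=99/4, Q=-80; branch lengths JN→63/8, SX→135/8; new cluster JNSX
  updated: d(JNSX,M)=107/8, d(JNSX,Z)=15/8
step 4: merge (JNSX,M) at d=107/8, Q=-65/4; branch lengths JNSX→57/8, M→25/4; new cluster JMNSX
  updated: d(JMNSX,Z)=-21/4
step 5: merge (JMNSX,Z) at d=-21/4; branch lengths JMNSX→-21/8, Z→-21/8; new cluster JMNSXZ
final tree: ((((J:49/4,N:11/4):63/8,(S:49/8,X:-33/8):135/8):57/8,M:25/4):-21/8,Z:-21/8)
total length: 399/8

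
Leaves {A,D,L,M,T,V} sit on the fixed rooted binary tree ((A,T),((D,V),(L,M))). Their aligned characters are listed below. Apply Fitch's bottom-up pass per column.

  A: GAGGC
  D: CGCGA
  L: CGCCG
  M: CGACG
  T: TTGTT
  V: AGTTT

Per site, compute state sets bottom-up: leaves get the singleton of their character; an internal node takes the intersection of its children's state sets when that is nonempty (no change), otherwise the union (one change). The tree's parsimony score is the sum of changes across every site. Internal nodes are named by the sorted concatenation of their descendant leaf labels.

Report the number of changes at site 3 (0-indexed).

3

site 0, node AT: A={G} ∪ T={T} → {G,T} (+1)
site 0, node DV: D={C} ∪ V={A} → {A,C} (+1)
site 0, node LM: L={C} ∩ M={C} → {C} (+0)
site 0, node DLMV: DV={A,C} ∩ LM={C} → {C} (+0)
site 0, node ADLMTV: AT={G,T} ∪ DLMV={C} → {C,G,T} (+1)
site 1, node AT: A={A} ∪ T={T} → {A,T} (+1)
site 1, node DV: D={G} ∩ V={G} → {G} (+0)
site 1, node LM: L={G} ∩ M={G} → {G} (+0)
site 1, node DLMV: DV={G} ∩ LM={G} → {G} (+0)
site 1, node ADLMTV: AT={A,T} ∪ DLMV={G} → {A,G,T} (+1)
site 2, node AT: A={G} ∩ T={G} → {G} (+0)
site 2, node DV: D={C} ∪ V={T} → {C,T} (+1)
site 2, node LM: L={C} ∪ M={A} → {A,C} (+1)
site 2, node DLMV: DV={C,T} ∩ LM={A,C} → {C} (+0)
site 2, node ADLMTV: AT={G} ∪ DLMV={C} → {C,G} (+1)
site 3, node AT: A={G} ∪ T={T} → {G,T} (+1)
site 3, node DV: D={G} ∪ V={T} → {G,T} (+1)
site 3, node LM: L={C} ∩ M={C} → {C} (+0)
site 3, node DLMV: DV={G,T} ∪ LM={C} → {C,G,T} (+1)
site 3, node ADLMTV: AT={G,T} ∩ DLMV={C,G,T} → {G,T} (+0)
site 4, node AT: A={C} ∪ T={T} → {C,T} (+1)
site 4, node DV: D={A} ∪ V={T} → {A,T} (+1)
site 4, node LM: L={G} ∩ M={G} → {G} (+0)
site 4, node DLMV: DV={A,T} ∪ LM={G} → {A,G,T} (+1)
site 4, node ADLMTV: AT={C,T} ∩ DLMV={A,G,T} → {T} (+0)
per-site changes: [3, 2, 3, 3, 3]; total = 14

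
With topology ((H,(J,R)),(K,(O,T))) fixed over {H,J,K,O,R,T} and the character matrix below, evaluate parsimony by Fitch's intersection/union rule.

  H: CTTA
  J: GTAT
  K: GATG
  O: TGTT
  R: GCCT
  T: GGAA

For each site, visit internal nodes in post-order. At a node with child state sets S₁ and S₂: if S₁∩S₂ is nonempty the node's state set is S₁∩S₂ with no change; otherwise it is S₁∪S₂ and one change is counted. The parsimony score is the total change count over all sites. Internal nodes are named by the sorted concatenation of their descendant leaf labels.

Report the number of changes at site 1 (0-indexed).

3

site 0, node JR: J={G} ∩ R={G} → {G} (+0)
site 0, node HJR: H={C} ∪ JR={G} → {C,G} (+1)
site 0, node OT: O={T} ∪ T={G} → {G,T} (+1)
site 0, node KOT: K={G} ∩ OT={G,T} → {G} (+0)
site 0, node HJKORT: HJR={C,G} ∩ KOT={G} → {G} (+0)
site 1, node JR: J={T} ∪ R={C} → {C,T} (+1)
site 1, node HJR: H={T} ∩ JR={C,T} → {T} (+0)
site 1, node OT: O={G} ∩ T={G} → {G} (+0)
site 1, node KOT: K={A} ∪ OT={G} → {A,G} (+1)
site 1, node HJKORT: HJR={T} ∪ KOT={A,G} → {A,G,T} (+1)
site 2, node JR: J={A} ∪ R={C} → {A,C} (+1)
site 2, node HJR: H={T} ∪ JR={A,C} → {A,C,T} (+1)
site 2, node OT: O={T} ∪ T={A} → {A,T} (+1)
site 2, node KOT: K={T} ∩ OT={A,T} → {T} (+0)
site 2, node HJKORT: HJR={A,C,T} ∩ KOT={T} → {T} (+0)
site 3, node JR: J={T} ∩ R={T} → {T} (+0)
site 3, node HJR: H={A} ∪ JR={T} → {A,T} (+1)
site 3, node OT: O={T} ∪ T={A} → {A,T} (+1)
site 3, node KOT: K={G} ∪ OT={A,T} → {A,G,T} (+1)
site 3, node HJKORT: HJR={A,T} ∩ KOT={A,G,T} → {A,T} (+0)
per-site changes: [2, 3, 3, 3]; total = 11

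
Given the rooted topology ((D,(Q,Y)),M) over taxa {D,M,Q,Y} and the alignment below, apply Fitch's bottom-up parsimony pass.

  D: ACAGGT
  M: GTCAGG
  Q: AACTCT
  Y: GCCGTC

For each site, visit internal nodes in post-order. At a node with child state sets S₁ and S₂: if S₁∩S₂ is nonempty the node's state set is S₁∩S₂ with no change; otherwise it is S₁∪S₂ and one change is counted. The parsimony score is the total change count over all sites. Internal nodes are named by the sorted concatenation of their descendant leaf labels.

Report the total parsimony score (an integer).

11

[col 0] QY: children Q:{A}, Y:{G} ∪→ {A,G}; cost 1
[col 0] DQY: children D:{A}, QY:{A,G} ∩→ {A}; cost 0
[col 0] DMQY: children DQY:{A}, M:{G} ∪→ {A,G}; cost 1
[col 1] QY: children Q:{A}, Y:{C} ∪→ {A,C}; cost 1
[col 1] DQY: children D:{C}, QY:{A,C} ∩→ {C}; cost 0
[col 1] DMQY: children DQY:{C}, M:{T} ∪→ {C,T}; cost 1
[col 2] QY: children Q:{C}, Y:{C} ∩→ {C}; cost 0
[col 2] DQY: children D:{A}, QY:{C} ∪→ {A,C}; cost 1
[col 2] DMQY: children DQY:{A,C}, M:{C} ∩→ {C}; cost 0
[col 3] QY: children Q:{T}, Y:{G} ∪→ {G,T}; cost 1
[col 3] DQY: children D:{G}, QY:{G,T} ∩→ {G}; cost 0
[col 3] DMQY: children DQY:{G}, M:{A} ∪→ {A,G}; cost 1
[col 4] QY: children Q:{C}, Y:{T} ∪→ {C,T}; cost 1
[col 4] DQY: children D:{G}, QY:{C,T} ∪→ {C,G,T}; cost 1
[col 4] DMQY: children DQY:{C,G,T}, M:{G} ∩→ {G}; cost 0
[col 5] QY: children Q:{T}, Y:{C} ∪→ {C,T}; cost 1
[col 5] DQY: children D:{T}, QY:{C,T} ∩→ {T}; cost 0
[col 5] DMQY: children DQY:{T}, M:{G} ∪→ {G,T}; cost 1
per-site changes: [2, 2, 1, 2, 2, 2]; total = 11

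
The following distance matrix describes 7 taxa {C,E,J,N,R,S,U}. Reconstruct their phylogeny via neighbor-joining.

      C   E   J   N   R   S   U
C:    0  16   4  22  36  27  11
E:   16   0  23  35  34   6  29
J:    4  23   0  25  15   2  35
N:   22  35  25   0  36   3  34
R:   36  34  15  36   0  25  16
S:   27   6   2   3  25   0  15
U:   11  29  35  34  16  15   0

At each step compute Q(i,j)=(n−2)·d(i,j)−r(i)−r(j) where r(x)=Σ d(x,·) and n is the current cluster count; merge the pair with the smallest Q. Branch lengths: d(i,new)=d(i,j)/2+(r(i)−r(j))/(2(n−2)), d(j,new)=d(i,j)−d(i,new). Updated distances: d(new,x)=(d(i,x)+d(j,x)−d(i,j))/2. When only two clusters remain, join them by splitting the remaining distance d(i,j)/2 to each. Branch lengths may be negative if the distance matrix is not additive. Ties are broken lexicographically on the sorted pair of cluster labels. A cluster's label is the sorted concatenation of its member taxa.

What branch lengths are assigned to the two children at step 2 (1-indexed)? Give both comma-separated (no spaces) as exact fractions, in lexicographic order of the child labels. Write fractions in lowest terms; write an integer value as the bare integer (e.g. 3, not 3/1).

iteration 1: select R,U (d=16, Q=-222); attach at lengths (51/5, 29/5); label the merged cluster RU
  updated: d(C,RU)=31/2, d(E,RU)=47/2, d(J,RU)=17, d(N,RU)=27, d(RU,S)=12
iteration 2: select N,S (d=3, Q=-150); attach at lengths (37/4, -25/4); label the merged cluster NS
  updated: d(C,NS)=23, d(E,NS)=19, d(J,NS)=12, d(NS,RU)=18
iteration 3: select C,J (d=4, Q=-205/2); attach at lengths (29/12, 19/12); label the merged cluster CJ
  updated: d(CJ,E)=35/2, d(CJ,NS)=31/2, d(CJ,RU)=57/4
iteration 4: select CJ,RU (d=57/4, Q=-149/2); attach at lengths (5, 37/4); label the merged cluster CJRU
  updated: d(CJRU,E)=107/8, d(CJRU,NS)=77/8
iteration 5: select CJRU,E (d=107/8, Q=-42); attach at lengths (2, 91/8); label the merged cluster CEJRU
  updated: d(CEJRU,NS)=61/8
iteration 6: select CEJRU,NS (d=61/8); attach at lengths (61/16, 61/16); label the merged cluster CEJNRSU
final tree: ((((C:29/12,J:19/12):5,(R:51/5,U:29/5):37/4):2,E:91/8):61/16,(N:37/4,S:-25/4):61/16)
total length: 233/4

37/4,-25/4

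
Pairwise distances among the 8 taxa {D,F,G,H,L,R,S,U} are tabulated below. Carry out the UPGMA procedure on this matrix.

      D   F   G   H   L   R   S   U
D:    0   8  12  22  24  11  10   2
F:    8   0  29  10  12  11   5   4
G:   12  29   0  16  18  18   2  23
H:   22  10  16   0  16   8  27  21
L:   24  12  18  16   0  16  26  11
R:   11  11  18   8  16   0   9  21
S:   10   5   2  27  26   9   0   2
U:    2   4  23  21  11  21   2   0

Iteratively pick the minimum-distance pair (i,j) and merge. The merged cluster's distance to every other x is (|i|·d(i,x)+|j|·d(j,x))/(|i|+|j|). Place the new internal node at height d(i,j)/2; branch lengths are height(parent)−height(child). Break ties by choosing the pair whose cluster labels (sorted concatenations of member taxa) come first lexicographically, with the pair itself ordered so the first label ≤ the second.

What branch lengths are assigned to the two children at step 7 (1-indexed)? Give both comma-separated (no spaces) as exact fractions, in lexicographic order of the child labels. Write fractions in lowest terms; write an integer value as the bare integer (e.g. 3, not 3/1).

step 1: merge (D,U) at d=2; branch lengths D→1, U→1; new cluster DU
  updated: d(DU,F)=6, d(DU,G)=35/2, d(DU,H)=43/2, d(DU,L)=35/2, d(DU,R)=16, d(DU,S)=6
step 2: merge (G,S) at d=2; branch lengths G→1, S→1; new cluster GS
  updated: d(DU,GS)=47/4, d(F,GS)=17, d(GS,H)=43/2, d(GS,L)=22, d(GS,R)=27/2
step 3: merge (DU,F) at d=6; branch lengths DU→2, F→3; new cluster DFU
  updated: d(DFU,GS)=27/2, d(DFU,H)=53/3, d(DFU,L)=47/3, d(DFU,R)=43/3
step 4: merge (H,R) at d=8; branch lengths H→4, R→4; new cluster HR
  updated: d(DFU,HR)=16, d(GS,HR)=35/2, d(HR,L)=16
step 5: merge (DFU,GS) at d=27/2; branch lengths DFU→15/4, GS→23/4; new cluster DFGSU
  updated: d(DFGSU,HR)=83/5, d(DFGSU,L)=91/5
step 6: merge (HR,L) at d=16; branch lengths HR→4, L→8; new cluster HLR
  updated: d(DFGSU,HLR)=257/15
step 7: merge (DFGSU,HLR) at d=257/15; branch lengths DFGSU→109/60, HLR→17/30; new cluster DFGHLRSU
final tree: ((((D:1,U:1):2,F:3):15/4,(G:1,S:1):23/4):109/60,((H:4,R:4):4,L:8):17/30)
total length: 2453/60

109/60,17/30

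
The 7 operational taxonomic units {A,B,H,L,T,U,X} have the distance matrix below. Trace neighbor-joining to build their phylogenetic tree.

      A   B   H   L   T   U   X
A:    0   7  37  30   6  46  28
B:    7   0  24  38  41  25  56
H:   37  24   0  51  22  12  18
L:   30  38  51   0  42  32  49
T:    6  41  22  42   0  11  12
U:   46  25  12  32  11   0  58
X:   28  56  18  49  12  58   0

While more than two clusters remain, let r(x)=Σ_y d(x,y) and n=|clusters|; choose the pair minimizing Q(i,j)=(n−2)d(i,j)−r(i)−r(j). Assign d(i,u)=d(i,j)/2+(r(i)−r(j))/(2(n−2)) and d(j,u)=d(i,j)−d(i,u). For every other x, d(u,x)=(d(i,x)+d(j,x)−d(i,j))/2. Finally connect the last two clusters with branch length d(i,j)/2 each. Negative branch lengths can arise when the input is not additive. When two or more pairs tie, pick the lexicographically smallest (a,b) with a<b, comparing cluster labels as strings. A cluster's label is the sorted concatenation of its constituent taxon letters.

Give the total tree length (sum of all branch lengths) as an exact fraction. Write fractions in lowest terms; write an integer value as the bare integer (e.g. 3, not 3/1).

1349/16

step 1: merge (A,B) at d=7, Q=-310; branch lengths A→-1/5, B→36/5; new cluster AB
  updated: d(AB,H)=27, d(AB,L)=61/2, d(AB,T)=20, d(AB,U)=32, d(AB,X)=77/2
step 2: merge (T,X) at d=12, Q=-469/2; branch lengths T→-41/16, X→233/16; new cluster TX
  updated: d(AB,TX)=93/4, d(H,TX)=14, d(L,TX)=79/2, d(TX,U)=57/2
step 3: merge (AB,L) at d=61/2, Q=-697/4; branch lengths AB→205/24, L→527/24; new cluster ABL
  updated: d(ABL,H)=95/4, d(ABL,TX)=129/8, d(ABL,U)=67/4
step 4: merge (ABL,TX) at d=129/8, Q=-83; branch lengths ABL→121/16, TX→137/16; new cluster ABLTX
  updated: d(ABLTX,H)=173/16, d(ABLTX,U)=233/16
step 5: merge (ABLTX,H) at d=173/16, Q=-299/8; branch lengths ABLTX→107/16, H→33/8; new cluster ABHLTX
  updated: d(ABHLTX,U)=63/8
step 6: merge (ABHLTX,U) at d=63/8; branch lengths ABHLTX→63/16, U→63/16; new cluster ABHLTUX
final tree: (((((A:-1/5,B:36/5):205/24,L:527/24):121/16,(T:-41/16,X:233/16):137/16):107/16,H:33/8):63/16,U:63/16)
total length: 1349/16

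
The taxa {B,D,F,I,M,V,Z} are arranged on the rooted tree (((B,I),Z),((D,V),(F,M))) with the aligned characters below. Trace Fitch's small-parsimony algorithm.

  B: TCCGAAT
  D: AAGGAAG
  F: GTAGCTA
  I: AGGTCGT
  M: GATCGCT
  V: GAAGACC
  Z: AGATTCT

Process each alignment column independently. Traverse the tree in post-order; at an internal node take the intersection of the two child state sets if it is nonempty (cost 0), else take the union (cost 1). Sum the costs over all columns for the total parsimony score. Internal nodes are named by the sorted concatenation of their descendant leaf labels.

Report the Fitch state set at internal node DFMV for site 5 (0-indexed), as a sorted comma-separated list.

site 0, node BI: B={T} ∪ I={A} → {A,T} (+1)
site 0, node BIZ: BI={A,T} ∩ Z={A} → {A} (+0)
site 0, node DV: D={A} ∪ V={G} → {A,G} (+1)
site 0, node FM: F={G} ∩ M={G} → {G} (+0)
site 0, node DFMV: DV={A,G} ∩ FM={G} → {G} (+0)
site 0, node BDFIMVZ: BIZ={A} ∪ DFMV={G} → {A,G} (+1)
site 1, node BI: B={C} ∪ I={G} → {C,G} (+1)
site 1, node BIZ: BI={C,G} ∩ Z={G} → {G} (+0)
site 1, node DV: D={A} ∩ V={A} → {A} (+0)
site 1, node FM: F={T} ∪ M={A} → {A,T} (+1)
site 1, node DFMV: DV={A} ∩ FM={A,T} → {A} (+0)
site 1, node BDFIMVZ: BIZ={G} ∪ DFMV={A} → {A,G} (+1)
site 2, node BI: B={C} ∪ I={G} → {C,G} (+1)
site 2, node BIZ: BI={C,G} ∪ Z={A} → {A,C,G} (+1)
site 2, node DV: D={G} ∪ V={A} → {A,G} (+1)
site 2, node FM: F={A} ∪ M={T} → {A,T} (+1)
site 2, node DFMV: DV={A,G} ∩ FM={A,T} → {A} (+0)
site 2, node BDFIMVZ: BIZ={A,C,G} ∩ DFMV={A} → {A} (+0)
site 3, node BI: B={G} ∪ I={T} → {G,T} (+1)
site 3, node BIZ: BI={G,T} ∩ Z={T} → {T} (+0)
site 3, node DV: D={G} ∩ V={G} → {G} (+0)
site 3, node FM: F={G} ∪ M={C} → {C,G} (+1)
site 3, node DFMV: DV={G} ∩ FM={C,G} → {G} (+0)
site 3, node BDFIMVZ: BIZ={T} ∪ DFMV={G} → {G,T} (+1)
site 4, node BI: B={A} ∪ I={C} → {A,C} (+1)
site 4, node BIZ: BI={A,C} ∪ Z={T} → {A,C,T} (+1)
site 4, node DV: D={A} ∩ V={A} → {A} (+0)
site 4, node FM: F={C} ∪ M={G} → {C,G} (+1)
site 4, node DFMV: DV={A} ∪ FM={C,G} → {A,C,G} (+1)
site 4, node BDFIMVZ: BIZ={A,C,T} ∩ DFMV={A,C,G} → {A,C} (+0)
site 5, node BI: B={A} ∪ I={G} → {A,G} (+1)
site 5, node BIZ: BI={A,G} ∪ Z={C} → {A,C,G} (+1)
site 5, node DV: D={A} ∪ V={C} → {A,C} (+1)
site 5, node FM: F={T} ∪ M={C} → {C,T} (+1)
site 5, node DFMV: DV={A,C} ∩ FM={C,T} → {C} (+0)
site 5, node BDFIMVZ: BIZ={A,C,G} ∩ DFMV={C} → {C} (+0)
site 6, node BI: B={T} ∩ I={T} → {T} (+0)
site 6, node BIZ: BI={T} ∩ Z={T} → {T} (+0)
site 6, node DV: D={G} ∪ V={C} → {C,G} (+1)
site 6, node FM: F={A} ∪ M={T} → {A,T} (+1)
site 6, node DFMV: DV={C,G} ∪ FM={A,T} → {A,C,G,T} (+1)
site 6, node BDFIMVZ: BIZ={T} ∩ DFMV={A,C,G,T} → {T} (+0)
per-site changes: [3, 3, 4, 3, 4, 4, 3]; total = 24

C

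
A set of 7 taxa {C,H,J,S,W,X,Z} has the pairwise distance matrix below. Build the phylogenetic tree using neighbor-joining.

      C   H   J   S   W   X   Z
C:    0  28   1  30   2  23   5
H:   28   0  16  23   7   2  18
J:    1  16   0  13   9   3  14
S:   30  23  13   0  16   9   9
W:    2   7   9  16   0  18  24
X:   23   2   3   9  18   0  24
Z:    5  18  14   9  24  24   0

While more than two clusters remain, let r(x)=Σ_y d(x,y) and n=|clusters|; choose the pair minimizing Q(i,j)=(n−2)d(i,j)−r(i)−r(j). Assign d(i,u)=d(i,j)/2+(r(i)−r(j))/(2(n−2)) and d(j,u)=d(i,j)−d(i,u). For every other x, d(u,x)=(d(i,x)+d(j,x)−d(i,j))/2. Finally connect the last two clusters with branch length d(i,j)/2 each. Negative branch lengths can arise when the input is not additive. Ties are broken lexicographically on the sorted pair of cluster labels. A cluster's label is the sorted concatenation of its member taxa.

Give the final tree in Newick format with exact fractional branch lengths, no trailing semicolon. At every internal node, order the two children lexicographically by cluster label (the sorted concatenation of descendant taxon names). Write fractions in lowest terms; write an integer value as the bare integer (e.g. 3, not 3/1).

((((C:17/12,W:7/12):83/16,J:-19/16):55/16,(H:5/2,X:-1/2):117/16):91/32,(S:47/8,Z:25/8):91/32)

iteration 1: select H,X (d=2, Q=-163); attach at lengths (5/2, -1/2); label the merged cluster HX
  updated: d(C,HX)=49/2, d(HX,J)=17/2, d(HX,S)=15, d(HX,W)=23/2, d(HX,Z)=20
iteration 2: select S,Z (d=9, Q=-119); attach at lengths (47/8, 25/8); label the merged cluster SZ
  updated: d(C,SZ)=13, d(HX,SZ)=13, d(J,SZ)=9, d(SZ,W)=31/2
iteration 3: select C,W (d=2, Q=-145/2); attach at lengths (17/12, 7/12); label the merged cluster CW
  updated: d(CW,HX)=17, d(CW,J)=4, d(CW,SZ)=53/4
iteration 4: select CW,J (d=4, Q=-191/4); attach at lengths (83/16, -19/16); label the merged cluster CJW
  updated: d(CJW,HX)=43/4, d(CJW,SZ)=73/8
iteration 5: select CJW,HX (d=43/4, Q=-263/8); attach at lengths (55/16, 117/16); label the merged cluster CHJWX
  updated: d(CHJWX,SZ)=91/16
iteration 6: select CHJWX,SZ (d=91/16); attach at lengths (91/32, 91/32); label the merged cluster CHJSWXZ
final tree: ((((C:17/12,W:7/12):83/16,J:-19/16):55/16,(H:5/2,X:-1/2):117/16):91/32,(S:47/8,Z:25/8):91/32)
total length: 535/16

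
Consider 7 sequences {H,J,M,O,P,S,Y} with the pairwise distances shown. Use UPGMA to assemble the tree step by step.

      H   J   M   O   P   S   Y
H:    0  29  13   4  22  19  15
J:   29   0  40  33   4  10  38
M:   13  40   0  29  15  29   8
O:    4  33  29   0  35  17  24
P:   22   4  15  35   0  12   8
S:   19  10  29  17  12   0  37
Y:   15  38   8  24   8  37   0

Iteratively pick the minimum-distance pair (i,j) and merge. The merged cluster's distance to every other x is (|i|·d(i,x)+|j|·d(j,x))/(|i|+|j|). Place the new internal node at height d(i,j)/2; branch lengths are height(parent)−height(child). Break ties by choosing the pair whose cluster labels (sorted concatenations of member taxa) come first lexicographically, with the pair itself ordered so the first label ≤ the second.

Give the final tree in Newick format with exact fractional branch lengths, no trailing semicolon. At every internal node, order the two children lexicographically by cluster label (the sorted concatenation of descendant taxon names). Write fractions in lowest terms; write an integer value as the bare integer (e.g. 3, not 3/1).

1. join H+O (d=4) ⇒ HO; edges |H|=2, |O|=2
  updated: d(HO,J)=31, d(HO,M)=21, d(HO,P)=57/2, d(HO,S)=18, d(HO,Y)=39/2
2. join J+P (d=4) ⇒ JP; edges |J|=2, |P|=2
  updated: d(HO,JP)=119/4, d(JP,M)=55/2, d(JP,S)=11, d(JP,Y)=23
3. join M+Y (d=8) ⇒ MY; edges |M|=4, |Y|=4
  updated: d(HO,MY)=81/4, d(JP,MY)=101/4, d(MY,S)=33
4. join JP+S (d=11) ⇒ JPS; edges |JP|=7/2, |S|=11/2
  updated: d(HO,JPS)=155/6, d(JPS,MY)=167/6
5. join HO+MY (d=81/4) ⇒ HMOY; edges |HO|=65/8, |MY|=49/8
  updated: d(HMOY,JPS)=161/6
6. join HMOY+JPS (d=161/6) ⇒ HJMOPSY; edges |HMOY|=79/24, |JPS|=95/12
final tree: (((H:2,O:2):65/8,(M:4,Y:4):49/8):79/24,((J:2,P:2):7/2,S:11/2):95/12)
total length: 1211/24

(((H:2,O:2):65/8,(M:4,Y:4):49/8):79/24,((J:2,P:2):7/2,S:11/2):95/12)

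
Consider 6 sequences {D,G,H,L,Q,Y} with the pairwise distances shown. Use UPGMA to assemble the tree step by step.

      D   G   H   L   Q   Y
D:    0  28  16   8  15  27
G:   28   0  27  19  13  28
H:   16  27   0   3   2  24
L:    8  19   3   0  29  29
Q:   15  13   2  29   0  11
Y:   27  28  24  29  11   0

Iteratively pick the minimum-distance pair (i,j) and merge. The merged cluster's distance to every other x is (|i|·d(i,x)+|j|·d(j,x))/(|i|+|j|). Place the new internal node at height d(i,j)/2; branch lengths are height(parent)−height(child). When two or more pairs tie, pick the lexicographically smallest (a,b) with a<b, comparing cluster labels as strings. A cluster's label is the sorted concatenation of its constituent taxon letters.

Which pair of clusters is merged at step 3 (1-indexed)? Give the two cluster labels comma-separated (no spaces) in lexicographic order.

1. join H+Q (d=2) ⇒ HQ; edges |H|=1, |Q|=1
  updated: d(D,HQ)=31/2, d(G,HQ)=20, d(HQ,L)=16, d(HQ,Y)=35/2
2. join D+L (d=8) ⇒ DL; edges |D|=4, |L|=4
  updated: d(DL,G)=47/2, d(DL,HQ)=63/4, d(DL,Y)=28
3. join DL+HQ (d=63/4) ⇒ DHLQ; edges |DL|=31/8, |HQ|=55/8
  updated: d(DHLQ,G)=87/4, d(DHLQ,Y)=91/4
4. join DHLQ+G (d=87/4) ⇒ DGHLQ; edges |DHLQ|=3, |G|=87/8
  updated: d(DGHLQ,Y)=119/5
5. join DGHLQ+Y (d=119/5) ⇒ DGHLQY; edges |DGHLQ|=41/40, |Y|=119/10
final tree: ((((D:4,L:4):31/8,(H:1,Q:1):55/8):3,G:87/8):41/40,Y:119/10)
total length: 951/20

DL,HQ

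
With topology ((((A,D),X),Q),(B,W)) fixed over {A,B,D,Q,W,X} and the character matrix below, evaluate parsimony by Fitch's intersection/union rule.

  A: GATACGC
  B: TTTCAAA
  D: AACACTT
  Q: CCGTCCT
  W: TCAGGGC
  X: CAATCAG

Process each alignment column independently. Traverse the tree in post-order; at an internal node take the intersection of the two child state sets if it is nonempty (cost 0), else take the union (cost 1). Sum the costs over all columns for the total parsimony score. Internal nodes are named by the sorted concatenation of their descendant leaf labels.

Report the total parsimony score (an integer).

[col 0] AD: children A:{G}, D:{A} ∪→ {A,G}; cost 1
[col 0] ADX: children AD:{A,G}, X:{C} ∪→ {A,C,G}; cost 1
[col 0] ADQX: children ADX:{A,C,G}, Q:{C} ∩→ {C}; cost 0
[col 0] BW: children B:{T}, W:{T} ∩→ {T}; cost 0
[col 0] ABDQWX: children ADQX:{C}, BW:{T} ∪→ {C,T}; cost 1
[col 1] AD: children A:{A}, D:{A} ∩→ {A}; cost 0
[col 1] ADX: children AD:{A}, X:{A} ∩→ {A}; cost 0
[col 1] ADQX: children ADX:{A}, Q:{C} ∪→ {A,C}; cost 1
[col 1] BW: children B:{T}, W:{C} ∪→ {C,T}; cost 1
[col 1] ABDQWX: children ADQX:{A,C}, BW:{C,T} ∩→ {C}; cost 0
[col 2] AD: children A:{T}, D:{C} ∪→ {C,T}; cost 1
[col 2] ADX: children AD:{C,T}, X:{A} ∪→ {A,C,T}; cost 1
[col 2] ADQX: children ADX:{A,C,T}, Q:{G} ∪→ {A,C,G,T}; cost 1
[col 2] BW: children B:{T}, W:{A} ∪→ {A,T}; cost 1
[col 2] ABDQWX: children ADQX:{A,C,G,T}, BW:{A,T} ∩→ {A,T}; cost 0
[col 3] AD: children A:{A}, D:{A} ∩→ {A}; cost 0
[col 3] ADX: children AD:{A}, X:{T} ∪→ {A,T}; cost 1
[col 3] ADQX: children ADX:{A,T}, Q:{T} ∩→ {T}; cost 0
[col 3] BW: children B:{C}, W:{G} ∪→ {C,G}; cost 1
[col 3] ABDQWX: children ADQX:{T}, BW:{C,G} ∪→ {C,G,T}; cost 1
[col 4] AD: children A:{C}, D:{C} ∩→ {C}; cost 0
[col 4] ADX: children AD:{C}, X:{C} ∩→ {C}; cost 0
[col 4] ADQX: children ADX:{C}, Q:{C} ∩→ {C}; cost 0
[col 4] BW: children B:{A}, W:{G} ∪→ {A,G}; cost 1
[col 4] ABDQWX: children ADQX:{C}, BW:{A,G} ∪→ {A,C,G}; cost 1
[col 5] AD: children A:{G}, D:{T} ∪→ {G,T}; cost 1
[col 5] ADX: children AD:{G,T}, X:{A} ∪→ {A,G,T}; cost 1
[col 5] ADQX: children ADX:{A,G,T}, Q:{C} ∪→ {A,C,G,T}; cost 1
[col 5] BW: children B:{A}, W:{G} ∪→ {A,G}; cost 1
[col 5] ABDQWX: children ADQX:{A,C,G,T}, BW:{A,G} ∩→ {A,G}; cost 0
[col 6] AD: children A:{C}, D:{T} ∪→ {C,T}; cost 1
[col 6] ADX: children AD:{C,T}, X:{G} ∪→ {C,G,T}; cost 1
[col 6] ADQX: children ADX:{C,G,T}, Q:{T} ∩→ {T}; cost 0
[col 6] BW: children B:{A}, W:{C} ∪→ {A,C}; cost 1
[col 6] ABDQWX: children ADQX:{T}, BW:{A,C} ∪→ {A,C,T}; cost 1
per-site changes: [3, 2, 4, 3, 2, 4, 4]; total = 22

22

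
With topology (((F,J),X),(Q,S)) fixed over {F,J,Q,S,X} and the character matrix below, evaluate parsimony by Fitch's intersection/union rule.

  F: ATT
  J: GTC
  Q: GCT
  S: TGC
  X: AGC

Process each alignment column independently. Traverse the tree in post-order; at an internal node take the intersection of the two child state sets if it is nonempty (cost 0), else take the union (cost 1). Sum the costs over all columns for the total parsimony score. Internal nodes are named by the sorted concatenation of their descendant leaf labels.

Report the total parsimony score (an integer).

7

FJ@0: {A} ∪ {G} = {A,G} (union, +1)
FJX@0: {A,G} ∩ {A} = {A} (intersection, +0)
QS@0: {G} ∪ {T} = {G,T} (union, +1)
FJQSX@0: {A} ∪ {G,T} = {A,G,T} (union, +1)
FJ@1: {T} ∩ {T} = {T} (intersection, +0)
FJX@1: {T} ∪ {G} = {G,T} (union, +1)
QS@1: {C} ∪ {G} = {C,G} (union, +1)
FJQSX@1: {G,T} ∩ {C,G} = {G} (intersection, +0)
FJ@2: {T} ∪ {C} = {C,T} (union, +1)
FJX@2: {C,T} ∩ {C} = {C} (intersection, +0)
QS@2: {T} ∪ {C} = {C,T} (union, +1)
FJQSX@2: {C} ∩ {C,T} = {C} (intersection, +0)
per-site changes: [3, 2, 2]; total = 7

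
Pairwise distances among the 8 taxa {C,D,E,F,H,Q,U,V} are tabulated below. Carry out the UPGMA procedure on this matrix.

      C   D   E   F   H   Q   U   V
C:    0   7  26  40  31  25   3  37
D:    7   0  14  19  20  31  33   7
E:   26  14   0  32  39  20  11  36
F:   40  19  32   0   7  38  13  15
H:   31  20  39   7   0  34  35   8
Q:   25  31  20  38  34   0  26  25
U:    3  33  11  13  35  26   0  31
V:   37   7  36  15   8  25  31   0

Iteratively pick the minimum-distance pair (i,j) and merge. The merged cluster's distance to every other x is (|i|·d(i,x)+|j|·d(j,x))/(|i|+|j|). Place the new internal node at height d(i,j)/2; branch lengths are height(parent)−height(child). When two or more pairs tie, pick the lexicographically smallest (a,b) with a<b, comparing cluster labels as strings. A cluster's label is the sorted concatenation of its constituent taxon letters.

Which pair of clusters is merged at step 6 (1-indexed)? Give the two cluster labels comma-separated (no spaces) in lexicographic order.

CEU,Q

step 1: merge (C,U) at d=3; branch lengths C→3/2, U→3/2; new cluster CU
  updated: d(CU,D)=20, d(CU,E)=37/2, d(CU,F)=53/2, d(CU,H)=33, d(CU,Q)=51/2, d(CU,V)=34
step 2: merge (D,V) at d=7; branch lengths D→7/2, V→7/2; new cluster DV
  updated: d(CU,DV)=27, d(DV,E)=25, d(DV,F)=17, d(DV,H)=14, d(DV,Q)=28
step 3: merge (F,H) at d=7; branch lengths F→7/2, H→7/2; new cluster FH
  updated: d(CU,FH)=119/4, d(DV,FH)=31/2, d(E,FH)=71/2, d(FH,Q)=36
step 4: merge (DV,FH) at d=31/2; branch lengths DV→17/4, FH→17/4; new cluster DFHV
  updated: d(CU,DFHV)=227/8, d(DFHV,E)=121/4, d(DFHV,Q)=32
step 5: merge (CU,E) at d=37/2; branch lengths CU→31/4, E→37/4; new cluster CEU
  updated: d(CEU,DFHV)=29, d(CEU,Q)=71/3
step 6: merge (CEU,Q) at d=71/3; branch lengths CEU→31/12, Q→71/6; new cluster CEQU
  updated: d(CEQU,DFHV)=119/4
step 7: merge (CEQU,DFHV) at d=119/4; branch lengths CEQU→73/24, DFHV→57/8; new cluster CDEFHQUV
final tree: ((((C:3/2,U:3/2):31/4,E:37/4):31/12,Q:71/6):73/24,((D:7/2,V:7/2):17/4,(F:7/2,H:7/2):17/4):57/8)
total length: 805/12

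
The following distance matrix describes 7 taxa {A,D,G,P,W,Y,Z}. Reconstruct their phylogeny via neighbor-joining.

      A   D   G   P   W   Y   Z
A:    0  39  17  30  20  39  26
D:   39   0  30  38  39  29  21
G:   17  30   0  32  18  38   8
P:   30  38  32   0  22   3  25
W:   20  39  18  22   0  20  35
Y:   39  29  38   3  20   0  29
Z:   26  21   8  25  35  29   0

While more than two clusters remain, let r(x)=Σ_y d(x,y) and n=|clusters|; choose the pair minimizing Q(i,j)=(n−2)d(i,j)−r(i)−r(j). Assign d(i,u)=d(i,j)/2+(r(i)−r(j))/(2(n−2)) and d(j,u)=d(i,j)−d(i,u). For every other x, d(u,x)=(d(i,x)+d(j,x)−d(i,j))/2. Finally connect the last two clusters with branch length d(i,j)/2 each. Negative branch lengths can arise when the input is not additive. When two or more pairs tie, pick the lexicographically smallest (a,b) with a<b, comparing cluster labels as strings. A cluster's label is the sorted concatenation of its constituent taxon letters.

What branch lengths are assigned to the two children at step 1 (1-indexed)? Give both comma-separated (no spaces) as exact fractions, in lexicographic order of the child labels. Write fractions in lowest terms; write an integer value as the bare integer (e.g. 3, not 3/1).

step 1: merge (P,Y) at d=3, Q=-293; branch lengths P→7/10, Y→23/10; new cluster PY
  updated: d(A,PY)=33, d(D,PY)=32, d(G,PY)=67/2, d(PY,W)=39/2, d(PY,Z)=51/2
step 2: merge (PY,W) at d=39/2, Q=-197; branch lengths PY→45/4, W→33/4; new cluster PWY
  updated: d(A,PWY)=67/4, d(D,PWY)=103/4, d(G,PWY)=16, d(PWY,Z)=41/2
step 3: merge (D,Z) at d=21, Q=-513/4; branch lengths D→413/24, Z→91/24; new cluster DZ
  updated: d(A,DZ)=22, d(DZ,G)=17/2, d(DZ,PWY)=101/8
step 4: merge (A,PWY) at d=67/4, Q=-541/8; branch lengths A→351/32, PWY→185/32; new cluster APWY
  updated: d(APWY,DZ)=143/16, d(APWY,G)=65/8
step 5: merge (APWY,DZ) at d=143/16, Q=-409/16; branch lengths APWY→137/32, DZ→149/32; new cluster ADPWYZ
  updated: d(ADPWYZ,G)=123/32
step 6: merge (ADPWYZ,G) at d=123/32; branch lengths ADPWYZ→123/64, G→123/64; new cluster ADGPWYZ
final tree: (((A:351/32,((P:7/10,Y:23/10):45/4,W:33/4):185/32):137/32,(D:413/24,Z:91/24):149/32):123/64,G:123/64)
total length: 2337/32

7/10,23/10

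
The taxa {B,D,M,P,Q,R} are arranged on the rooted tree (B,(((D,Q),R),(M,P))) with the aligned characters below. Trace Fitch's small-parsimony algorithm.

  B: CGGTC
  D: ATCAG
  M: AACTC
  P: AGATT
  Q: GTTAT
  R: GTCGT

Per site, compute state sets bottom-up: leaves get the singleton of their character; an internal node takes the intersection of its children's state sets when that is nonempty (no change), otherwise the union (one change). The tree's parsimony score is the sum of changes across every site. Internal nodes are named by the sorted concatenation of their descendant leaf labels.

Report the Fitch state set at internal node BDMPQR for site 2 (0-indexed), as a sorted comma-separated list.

site 0, node DQ: D={A} ∪ Q={G} → {A,G} (+1)
site 0, node DQR: DQ={A,G} ∩ R={G} → {G} (+0)
site 0, node MP: M={A} ∩ P={A} → {A} (+0)
site 0, node DMPQR: DQR={G} ∪ MP={A} → {A,G} (+1)
site 0, node BDMPQR: B={C} ∪ DMPQR={A,G} → {A,C,G} (+1)
site 1, node DQ: D={T} ∩ Q={T} → {T} (+0)
site 1, node DQR: DQ={T} ∩ R={T} → {T} (+0)
site 1, node MP: M={A} ∪ P={G} → {A,G} (+1)
site 1, node DMPQR: DQR={T} ∪ MP={A,G} → {A,G,T} (+1)
site 1, node BDMPQR: B={G} ∩ DMPQR={A,G,T} → {G} (+0)
site 2, node DQ: D={C} ∪ Q={T} → {C,T} (+1)
site 2, node DQR: DQ={C,T} ∩ R={C} → {C} (+0)
site 2, node MP: M={C} ∪ P={A} → {A,C} (+1)
site 2, node DMPQR: DQR={C} ∩ MP={A,C} → {C} (+0)
site 2, node BDMPQR: B={G} ∪ DMPQR={C} → {C,G} (+1)
site 3, node DQ: D={A} ∩ Q={A} → {A} (+0)
site 3, node DQR: DQ={A} ∪ R={G} → {A,G} (+1)
site 3, node MP: M={T} ∩ P={T} → {T} (+0)
site 3, node DMPQR: DQR={A,G} ∪ MP={T} → {A,G,T} (+1)
site 3, node BDMPQR: B={T} ∩ DMPQR={A,G,T} → {T} (+0)
site 4, node DQ: D={G} ∪ Q={T} → {G,T} (+1)
site 4, node DQR: DQ={G,T} ∩ R={T} → {T} (+0)
site 4, node MP: M={C} ∪ P={T} → {C,T} (+1)
site 4, node DMPQR: DQR={T} ∩ MP={C,T} → {T} (+0)
site 4, node BDMPQR: B={C} ∪ DMPQR={T} → {C,T} (+1)
per-site changes: [3, 2, 3, 2, 3]; total = 13

C,G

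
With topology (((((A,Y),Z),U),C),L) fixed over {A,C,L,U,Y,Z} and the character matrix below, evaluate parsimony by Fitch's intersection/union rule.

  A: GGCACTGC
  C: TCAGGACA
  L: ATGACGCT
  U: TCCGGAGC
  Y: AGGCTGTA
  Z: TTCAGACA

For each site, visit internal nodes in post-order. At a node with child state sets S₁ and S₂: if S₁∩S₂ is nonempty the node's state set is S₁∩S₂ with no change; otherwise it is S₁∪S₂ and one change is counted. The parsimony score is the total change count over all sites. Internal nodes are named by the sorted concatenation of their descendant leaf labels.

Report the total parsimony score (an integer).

AY@0: {G} ∪ {A} = {A,G} (union, +1)
AYZ@0: {A,G} ∪ {T} = {A,G,T} (union, +1)
AUYZ@0: {A,G,T} ∩ {T} = {T} (intersection, +0)
ACUYZ@0: {T} ∩ {T} = {T} (intersection, +0)
ACLUYZ@0: {T} ∪ {A} = {A,T} (union, +1)
AY@1: {G} ∩ {G} = {G} (intersection, +0)
AYZ@1: {G} ∪ {T} = {G,T} (union, +1)
AUYZ@1: {G,T} ∪ {C} = {C,G,T} (union, +1)
ACUYZ@1: {C,G,T} ∩ {C} = {C} (intersection, +0)
ACLUYZ@1: {C} ∪ {T} = {C,T} (union, +1)
AY@2: {C} ∪ {G} = {C,G} (union, +1)
AYZ@2: {C,G} ∩ {C} = {C} (intersection, +0)
AUYZ@2: {C} ∩ {C} = {C} (intersection, +0)
ACUYZ@2: {C} ∪ {A} = {A,C} (union, +1)
ACLUYZ@2: {A,C} ∪ {G} = {A,C,G} (union, +1)
AY@3: {A} ∪ {C} = {A,C} (union, +1)
AYZ@3: {A,C} ∩ {A} = {A} (intersection, +0)
AUYZ@3: {A} ∪ {G} = {A,G} (union, +1)
ACUYZ@3: {A,G} ∩ {G} = {G} (intersection, +0)
ACLUYZ@3: {G} ∪ {A} = {A,G} (union, +1)
AY@4: {C} ∪ {T} = {C,T} (union, +1)
AYZ@4: {C,T} ∪ {G} = {C,G,T} (union, +1)
AUYZ@4: {C,G,T} ∩ {G} = {G} (intersection, +0)
ACUYZ@4: {G} ∩ {G} = {G} (intersection, +0)
ACLUYZ@4: {G} ∪ {C} = {C,G} (union, +1)
AY@5: {T} ∪ {G} = {G,T} (union, +1)
AYZ@5: {G,T} ∪ {A} = {A,G,T} (union, +1)
AUYZ@5: {A,G,T} ∩ {A} = {A} (intersection, +0)
ACUYZ@5: {A} ∩ {A} = {A} (intersection, +0)
ACLUYZ@5: {A} ∪ {G} = {A,G} (union, +1)
AY@6: {G} ∪ {T} = {G,T} (union, +1)
AYZ@6: {G,T} ∪ {C} = {C,G,T} (union, +1)
AUYZ@6: {C,G,T} ∩ {G} = {G} (intersection, +0)
ACUYZ@6: {G} ∪ {C} = {C,G} (union, +1)
ACLUYZ@6: {C,G} ∩ {C} = {C} (intersection, +0)
AY@7: {C} ∪ {A} = {A,C} (union, +1)
AYZ@7: {A,C} ∩ {A} = {A} (intersection, +0)
AUYZ@7: {A} ∪ {C} = {A,C} (union, +1)
ACUYZ@7: {A,C} ∩ {A} = {A} (intersection, +0)
ACLUYZ@7: {A} ∪ {T} = {A,T} (union, +1)
per-site changes: [3, 3, 3, 3, 3, 3, 3, 3]; total = 24

24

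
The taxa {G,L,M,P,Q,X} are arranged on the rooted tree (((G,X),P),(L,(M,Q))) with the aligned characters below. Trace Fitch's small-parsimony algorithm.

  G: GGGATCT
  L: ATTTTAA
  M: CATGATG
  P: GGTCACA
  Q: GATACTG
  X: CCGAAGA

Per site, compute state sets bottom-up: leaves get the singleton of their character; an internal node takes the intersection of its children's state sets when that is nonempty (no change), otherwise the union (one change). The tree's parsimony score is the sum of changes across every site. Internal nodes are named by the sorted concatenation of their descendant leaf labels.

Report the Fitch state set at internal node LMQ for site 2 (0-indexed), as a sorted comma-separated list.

GX@0: {G} ∪ {C} = {C,G} (union, +1)
GPX@0: {C,G} ∩ {G} = {G} (intersection, +0)
MQ@0: {C} ∪ {G} = {C,G} (union, +1)
LMQ@0: {A} ∪ {C,G} = {A,C,G} (union, +1)
GLMPQX@0: {G} ∩ {A,C,G} = {G} (intersection, +0)
GX@1: {G} ∪ {C} = {C,G} (union, +1)
GPX@1: {C,G} ∩ {G} = {G} (intersection, +0)
MQ@1: {A} ∩ {A} = {A} (intersection, +0)
LMQ@1: {T} ∪ {A} = {A,T} (union, +1)
GLMPQX@1: {G} ∪ {A,T} = {A,G,T} (union, +1)
GX@2: {G} ∩ {G} = {G} (intersection, +0)
GPX@2: {G} ∪ {T} = {G,T} (union, +1)
MQ@2: {T} ∩ {T} = {T} (intersection, +0)
LMQ@2: {T} ∩ {T} = {T} (intersection, +0)
GLMPQX@2: {G,T} ∩ {T} = {T} (intersection, +0)
GX@3: {A} ∩ {A} = {A} (intersection, +0)
GPX@3: {A} ∪ {C} = {A,C} (union, +1)
MQ@3: {G} ∪ {A} = {A,G} (union, +1)
LMQ@3: {T} ∪ {A,G} = {A,G,T} (union, +1)
GLMPQX@3: {A,C} ∩ {A,G,T} = {A} (intersection, +0)
GX@4: {T} ∪ {A} = {A,T} (union, +1)
GPX@4: {A,T} ∩ {A} = {A} (intersection, +0)
MQ@4: {A} ∪ {C} = {A,C} (union, +1)
LMQ@4: {T} ∪ {A,C} = {A,C,T} (union, +1)
GLMPQX@4: {A} ∩ {A,C,T} = {A} (intersection, +0)
GX@5: {C} ∪ {G} = {C,G} (union, +1)
GPX@5: {C,G} ∩ {C} = {C} (intersection, +0)
MQ@5: {T} ∩ {T} = {T} (intersection, +0)
LMQ@5: {A} ∪ {T} = {A,T} (union, +1)
GLMPQX@5: {C} ∪ {A,T} = {A,C,T} (union, +1)
GX@6: {T} ∪ {A} = {A,T} (union, +1)
GPX@6: {A,T} ∩ {A} = {A} (intersection, +0)
MQ@6: {G} ∩ {G} = {G} (intersection, +0)
LMQ@6: {A} ∪ {G} = {A,G} (union, +1)
GLMPQX@6: {A} ∩ {A,G} = {A} (intersection, +0)
per-site changes: [3, 3, 1, 3, 3, 3, 2]; total = 18

T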